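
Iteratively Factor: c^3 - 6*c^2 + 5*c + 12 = (c - 4)*(c^2 - 2*c - 3) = (c - 4)*(c + 1)*(c - 3)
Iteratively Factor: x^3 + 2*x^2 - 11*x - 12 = (x + 1)*(x^2 + x - 12) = (x + 1)*(x + 4)*(x - 3)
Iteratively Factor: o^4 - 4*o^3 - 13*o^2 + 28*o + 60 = (o + 2)*(o^3 - 6*o^2 - o + 30) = (o + 2)^2*(o^2 - 8*o + 15) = (o - 5)*(o + 2)^2*(o - 3)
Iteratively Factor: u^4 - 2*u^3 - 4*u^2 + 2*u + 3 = (u + 1)*(u^3 - 3*u^2 - u + 3) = (u + 1)^2*(u^2 - 4*u + 3) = (u - 1)*(u + 1)^2*(u - 3)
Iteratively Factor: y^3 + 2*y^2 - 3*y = (y)*(y^2 + 2*y - 3) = y*(y - 1)*(y + 3)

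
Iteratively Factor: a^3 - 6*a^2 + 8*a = (a - 4)*(a^2 - 2*a) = (a - 4)*(a - 2)*(a)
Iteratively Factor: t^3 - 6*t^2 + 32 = (t - 4)*(t^2 - 2*t - 8) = (t - 4)*(t + 2)*(t - 4)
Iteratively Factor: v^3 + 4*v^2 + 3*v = (v)*(v^2 + 4*v + 3) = v*(v + 1)*(v + 3)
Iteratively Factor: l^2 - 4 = (l + 2)*(l - 2)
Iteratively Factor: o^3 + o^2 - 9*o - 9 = (o + 1)*(o^2 - 9) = (o + 1)*(o + 3)*(o - 3)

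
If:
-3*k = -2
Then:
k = 2/3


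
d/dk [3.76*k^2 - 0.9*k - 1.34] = 7.52*k - 0.9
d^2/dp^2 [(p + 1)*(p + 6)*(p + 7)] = 6*p + 28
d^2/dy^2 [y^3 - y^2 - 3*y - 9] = 6*y - 2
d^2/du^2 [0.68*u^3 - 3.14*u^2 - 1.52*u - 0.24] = 4.08*u - 6.28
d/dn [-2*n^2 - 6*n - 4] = -4*n - 6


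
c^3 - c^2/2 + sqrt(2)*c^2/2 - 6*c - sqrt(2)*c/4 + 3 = (c - 1/2)*(c - 3*sqrt(2)/2)*(c + 2*sqrt(2))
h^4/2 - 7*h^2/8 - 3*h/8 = h*(h/2 + 1/2)*(h - 3/2)*(h + 1/2)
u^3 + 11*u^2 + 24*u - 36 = (u - 1)*(u + 6)^2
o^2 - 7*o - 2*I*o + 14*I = (o - 7)*(o - 2*I)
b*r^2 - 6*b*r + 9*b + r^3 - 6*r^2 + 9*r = (b + r)*(r - 3)^2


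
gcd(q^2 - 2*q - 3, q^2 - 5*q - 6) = q + 1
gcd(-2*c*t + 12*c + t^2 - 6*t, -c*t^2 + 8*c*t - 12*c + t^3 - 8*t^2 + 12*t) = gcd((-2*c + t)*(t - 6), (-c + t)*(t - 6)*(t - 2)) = t - 6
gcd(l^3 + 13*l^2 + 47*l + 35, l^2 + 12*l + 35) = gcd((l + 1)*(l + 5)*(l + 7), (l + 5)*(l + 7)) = l^2 + 12*l + 35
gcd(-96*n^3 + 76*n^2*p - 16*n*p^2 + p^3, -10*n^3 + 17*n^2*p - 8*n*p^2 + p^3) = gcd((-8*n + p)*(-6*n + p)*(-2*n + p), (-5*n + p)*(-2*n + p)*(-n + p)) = -2*n + p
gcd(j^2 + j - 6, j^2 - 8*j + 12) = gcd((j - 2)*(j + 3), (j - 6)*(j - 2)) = j - 2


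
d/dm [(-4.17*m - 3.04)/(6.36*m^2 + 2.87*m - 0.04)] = (26.5212*m^2 + 38.6688*m + 8.8916)/(40.4496*m^4 + 36.5064*m^3 + 7.7281*m^2 - 0.2296*m + 0.0016)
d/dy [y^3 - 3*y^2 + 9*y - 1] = 3*y^2 - 6*y + 9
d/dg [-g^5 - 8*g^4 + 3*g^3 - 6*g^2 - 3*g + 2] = -5*g^4 - 32*g^3 + 9*g^2 - 12*g - 3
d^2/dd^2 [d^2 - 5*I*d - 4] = 2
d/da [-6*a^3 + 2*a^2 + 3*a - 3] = -18*a^2 + 4*a + 3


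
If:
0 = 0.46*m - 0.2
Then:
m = 0.43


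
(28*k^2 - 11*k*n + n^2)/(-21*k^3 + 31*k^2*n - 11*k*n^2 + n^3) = (-4*k + n)/(3*k^2 - 4*k*n + n^2)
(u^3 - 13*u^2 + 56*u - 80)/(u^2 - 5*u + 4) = (u^2 - 9*u + 20)/(u - 1)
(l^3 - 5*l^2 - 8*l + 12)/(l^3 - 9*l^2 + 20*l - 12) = (l + 2)/(l - 2)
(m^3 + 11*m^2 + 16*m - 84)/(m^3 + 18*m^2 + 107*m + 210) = (m - 2)/(m + 5)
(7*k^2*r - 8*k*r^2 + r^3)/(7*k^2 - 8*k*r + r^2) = r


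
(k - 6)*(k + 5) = k^2 - k - 30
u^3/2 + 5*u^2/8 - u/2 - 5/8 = (u/2 + 1/2)*(u - 1)*(u + 5/4)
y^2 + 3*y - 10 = (y - 2)*(y + 5)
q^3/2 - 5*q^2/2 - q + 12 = (q/2 + 1)*(q - 4)*(q - 3)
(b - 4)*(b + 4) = b^2 - 16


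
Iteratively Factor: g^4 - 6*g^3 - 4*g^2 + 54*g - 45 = (g - 5)*(g^3 - g^2 - 9*g + 9) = (g - 5)*(g + 3)*(g^2 - 4*g + 3) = (g - 5)*(g - 3)*(g + 3)*(g - 1)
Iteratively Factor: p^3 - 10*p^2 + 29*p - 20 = (p - 1)*(p^2 - 9*p + 20) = (p - 5)*(p - 1)*(p - 4)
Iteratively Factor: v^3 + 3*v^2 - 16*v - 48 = (v + 4)*(v^2 - v - 12) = (v - 4)*(v + 4)*(v + 3)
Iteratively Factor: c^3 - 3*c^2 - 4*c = (c)*(c^2 - 3*c - 4) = c*(c + 1)*(c - 4)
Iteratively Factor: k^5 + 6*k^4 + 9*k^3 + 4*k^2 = (k + 4)*(k^4 + 2*k^3 + k^2) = k*(k + 4)*(k^3 + 2*k^2 + k) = k^2*(k + 4)*(k^2 + 2*k + 1) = k^2*(k + 1)*(k + 4)*(k + 1)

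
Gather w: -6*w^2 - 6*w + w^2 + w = -5*w^2 - 5*w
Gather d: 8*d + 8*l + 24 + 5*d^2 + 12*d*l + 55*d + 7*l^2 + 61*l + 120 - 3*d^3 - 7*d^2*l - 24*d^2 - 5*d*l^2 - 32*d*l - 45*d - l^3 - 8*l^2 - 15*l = -3*d^3 + d^2*(-7*l - 19) + d*(-5*l^2 - 20*l + 18) - l^3 - l^2 + 54*l + 144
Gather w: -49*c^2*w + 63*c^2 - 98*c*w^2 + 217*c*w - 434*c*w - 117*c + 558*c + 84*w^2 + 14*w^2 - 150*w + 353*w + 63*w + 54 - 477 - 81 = 63*c^2 + 441*c + w^2*(98 - 98*c) + w*(-49*c^2 - 217*c + 266) - 504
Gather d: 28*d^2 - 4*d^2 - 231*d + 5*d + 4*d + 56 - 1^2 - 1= 24*d^2 - 222*d + 54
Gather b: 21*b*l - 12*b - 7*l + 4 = b*(21*l - 12) - 7*l + 4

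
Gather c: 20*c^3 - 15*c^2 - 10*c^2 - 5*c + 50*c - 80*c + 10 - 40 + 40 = 20*c^3 - 25*c^2 - 35*c + 10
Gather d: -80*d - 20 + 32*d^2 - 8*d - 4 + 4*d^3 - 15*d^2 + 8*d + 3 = 4*d^3 + 17*d^2 - 80*d - 21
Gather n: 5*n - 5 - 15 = 5*n - 20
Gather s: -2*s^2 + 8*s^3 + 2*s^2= 8*s^3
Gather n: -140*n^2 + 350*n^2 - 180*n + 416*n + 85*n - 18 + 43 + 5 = 210*n^2 + 321*n + 30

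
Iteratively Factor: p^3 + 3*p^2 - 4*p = (p)*(p^2 + 3*p - 4) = p*(p + 4)*(p - 1)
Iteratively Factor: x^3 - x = (x + 1)*(x^2 - x) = (x - 1)*(x + 1)*(x)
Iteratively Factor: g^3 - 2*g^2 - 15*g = (g - 5)*(g^2 + 3*g) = (g - 5)*(g + 3)*(g)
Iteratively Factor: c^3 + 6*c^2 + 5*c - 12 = (c - 1)*(c^2 + 7*c + 12) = (c - 1)*(c + 3)*(c + 4)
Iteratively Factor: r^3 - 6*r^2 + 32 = (r - 4)*(r^2 - 2*r - 8) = (r - 4)*(r + 2)*(r - 4)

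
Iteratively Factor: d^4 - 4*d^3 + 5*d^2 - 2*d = (d - 1)*(d^3 - 3*d^2 + 2*d) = (d - 2)*(d - 1)*(d^2 - d) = (d - 2)*(d - 1)^2*(d)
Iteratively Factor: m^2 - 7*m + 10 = (m - 2)*(m - 5)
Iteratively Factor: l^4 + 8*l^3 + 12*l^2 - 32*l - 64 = (l + 4)*(l^3 + 4*l^2 - 4*l - 16) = (l + 4)^2*(l^2 - 4) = (l - 2)*(l + 4)^2*(l + 2)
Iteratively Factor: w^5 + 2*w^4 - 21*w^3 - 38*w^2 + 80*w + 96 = (w + 4)*(w^4 - 2*w^3 - 13*w^2 + 14*w + 24) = (w + 1)*(w + 4)*(w^3 - 3*w^2 - 10*w + 24) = (w - 2)*(w + 1)*(w + 4)*(w^2 - w - 12) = (w - 4)*(w - 2)*(w + 1)*(w + 4)*(w + 3)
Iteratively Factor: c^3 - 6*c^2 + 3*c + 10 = (c + 1)*(c^2 - 7*c + 10) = (c - 2)*(c + 1)*(c - 5)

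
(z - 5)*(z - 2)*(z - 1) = z^3 - 8*z^2 + 17*z - 10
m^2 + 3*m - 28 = (m - 4)*(m + 7)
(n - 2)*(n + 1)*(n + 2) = n^3 + n^2 - 4*n - 4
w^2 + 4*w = w*(w + 4)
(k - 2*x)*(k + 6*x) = k^2 + 4*k*x - 12*x^2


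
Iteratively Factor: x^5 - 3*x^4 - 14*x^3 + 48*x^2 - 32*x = (x - 2)*(x^4 - x^3 - 16*x^2 + 16*x) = x*(x - 2)*(x^3 - x^2 - 16*x + 16) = x*(x - 4)*(x - 2)*(x^2 + 3*x - 4) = x*(x - 4)*(x - 2)*(x - 1)*(x + 4)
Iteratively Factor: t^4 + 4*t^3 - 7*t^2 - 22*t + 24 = (t - 1)*(t^3 + 5*t^2 - 2*t - 24) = (t - 1)*(t + 3)*(t^2 + 2*t - 8) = (t - 2)*(t - 1)*(t + 3)*(t + 4)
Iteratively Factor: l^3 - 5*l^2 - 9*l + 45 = (l + 3)*(l^2 - 8*l + 15) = (l - 3)*(l + 3)*(l - 5)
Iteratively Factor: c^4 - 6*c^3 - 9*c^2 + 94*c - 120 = (c - 3)*(c^3 - 3*c^2 - 18*c + 40) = (c - 5)*(c - 3)*(c^2 + 2*c - 8) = (c - 5)*(c - 3)*(c - 2)*(c + 4)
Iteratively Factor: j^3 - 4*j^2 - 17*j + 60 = (j + 4)*(j^2 - 8*j + 15) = (j - 3)*(j + 4)*(j - 5)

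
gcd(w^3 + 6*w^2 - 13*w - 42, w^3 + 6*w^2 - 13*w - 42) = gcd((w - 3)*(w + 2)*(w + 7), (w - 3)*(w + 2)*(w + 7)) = w^3 + 6*w^2 - 13*w - 42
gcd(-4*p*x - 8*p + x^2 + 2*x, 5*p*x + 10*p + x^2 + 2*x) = x + 2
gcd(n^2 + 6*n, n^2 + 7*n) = n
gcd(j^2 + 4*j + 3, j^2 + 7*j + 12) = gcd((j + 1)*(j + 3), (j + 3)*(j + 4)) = j + 3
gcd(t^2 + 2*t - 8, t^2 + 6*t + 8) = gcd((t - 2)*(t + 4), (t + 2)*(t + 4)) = t + 4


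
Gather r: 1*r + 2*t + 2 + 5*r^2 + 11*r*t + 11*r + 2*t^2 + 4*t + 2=5*r^2 + r*(11*t + 12) + 2*t^2 + 6*t + 4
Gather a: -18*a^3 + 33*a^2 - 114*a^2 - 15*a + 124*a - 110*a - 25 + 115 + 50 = -18*a^3 - 81*a^2 - a + 140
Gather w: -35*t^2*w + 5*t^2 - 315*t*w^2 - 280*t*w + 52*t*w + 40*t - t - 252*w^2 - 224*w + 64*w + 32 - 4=5*t^2 + 39*t + w^2*(-315*t - 252) + w*(-35*t^2 - 228*t - 160) + 28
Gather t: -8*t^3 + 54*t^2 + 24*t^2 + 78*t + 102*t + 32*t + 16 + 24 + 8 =-8*t^3 + 78*t^2 + 212*t + 48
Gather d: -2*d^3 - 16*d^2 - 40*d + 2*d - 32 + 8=-2*d^3 - 16*d^2 - 38*d - 24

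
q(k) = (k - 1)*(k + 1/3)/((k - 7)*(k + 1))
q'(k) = -(k - 1)*(k + 1/3)/((k - 7)*(k + 1)^2) + (k - 1)/((k - 7)*(k + 1)) + (k + 1/3)/((k - 7)*(k + 1)) - (k - 1)*(k + 1/3)/((k - 7)^2*(k + 1)) = 8*(-2*k^2 - 5*k + 1)/(3*(k^4 - 12*k^3 + 22*k^2 + 84*k + 49))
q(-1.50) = 0.69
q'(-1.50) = 0.59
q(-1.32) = 0.86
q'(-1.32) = 1.55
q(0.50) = 0.04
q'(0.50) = -0.06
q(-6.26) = 0.62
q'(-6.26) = -0.03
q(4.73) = -1.45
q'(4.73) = -1.06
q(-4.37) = 0.57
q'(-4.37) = -0.03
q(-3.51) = 0.54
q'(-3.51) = -0.02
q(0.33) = 0.05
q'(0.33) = -0.03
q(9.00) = 3.73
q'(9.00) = -1.37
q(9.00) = 3.73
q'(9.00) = -1.37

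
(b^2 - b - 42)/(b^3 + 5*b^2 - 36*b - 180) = (b - 7)/(b^2 - b - 30)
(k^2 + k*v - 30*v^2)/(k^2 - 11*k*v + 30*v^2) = (-k - 6*v)/(-k + 6*v)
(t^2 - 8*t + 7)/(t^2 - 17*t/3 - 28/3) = 3*(t - 1)/(3*t + 4)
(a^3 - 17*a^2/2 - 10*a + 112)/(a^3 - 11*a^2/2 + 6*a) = (2*a^2 - 9*a - 56)/(a*(2*a - 3))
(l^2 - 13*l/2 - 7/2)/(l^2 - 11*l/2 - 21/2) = (2*l + 1)/(2*l + 3)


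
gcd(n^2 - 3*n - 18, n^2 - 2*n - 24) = n - 6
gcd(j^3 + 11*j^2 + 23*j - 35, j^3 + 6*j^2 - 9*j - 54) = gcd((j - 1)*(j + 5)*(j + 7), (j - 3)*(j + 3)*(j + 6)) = 1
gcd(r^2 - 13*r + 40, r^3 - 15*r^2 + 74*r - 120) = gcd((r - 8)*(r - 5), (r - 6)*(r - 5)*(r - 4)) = r - 5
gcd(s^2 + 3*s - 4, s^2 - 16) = s + 4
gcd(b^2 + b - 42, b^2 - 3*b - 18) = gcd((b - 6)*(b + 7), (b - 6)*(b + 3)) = b - 6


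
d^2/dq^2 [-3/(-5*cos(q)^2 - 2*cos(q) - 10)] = 3*(-200*sin(q)^4 - 292*sin(q)^2 + 115*cos(q) - 15*cos(3*q) + 308)/(2*(-5*sin(q)^2 + 2*cos(q) + 15)^3)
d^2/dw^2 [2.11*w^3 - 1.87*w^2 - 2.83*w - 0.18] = 12.66*w - 3.74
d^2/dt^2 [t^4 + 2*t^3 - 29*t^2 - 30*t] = 12*t^2 + 12*t - 58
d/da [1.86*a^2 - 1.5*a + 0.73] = 3.72*a - 1.5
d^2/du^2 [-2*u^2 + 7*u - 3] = -4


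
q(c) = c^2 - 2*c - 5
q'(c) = 2*c - 2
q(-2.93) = 9.44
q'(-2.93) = -7.86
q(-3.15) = 11.22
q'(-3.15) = -8.30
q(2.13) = -4.72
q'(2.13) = 2.26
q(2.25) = -4.44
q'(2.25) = 2.50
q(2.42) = -3.98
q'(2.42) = 2.84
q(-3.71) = 16.18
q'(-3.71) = -9.42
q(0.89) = -5.99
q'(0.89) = -0.22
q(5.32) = 12.66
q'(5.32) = 8.64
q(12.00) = 115.00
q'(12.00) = 22.00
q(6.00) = 19.00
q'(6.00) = 10.00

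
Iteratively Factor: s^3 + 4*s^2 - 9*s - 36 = (s + 4)*(s^2 - 9) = (s + 3)*(s + 4)*(s - 3)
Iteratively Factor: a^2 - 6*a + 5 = (a - 5)*(a - 1)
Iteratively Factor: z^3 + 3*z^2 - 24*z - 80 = (z + 4)*(z^2 - z - 20) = (z - 5)*(z + 4)*(z + 4)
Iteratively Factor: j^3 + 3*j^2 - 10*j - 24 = (j + 2)*(j^2 + j - 12) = (j + 2)*(j + 4)*(j - 3)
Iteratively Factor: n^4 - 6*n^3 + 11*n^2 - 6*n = (n - 1)*(n^3 - 5*n^2 + 6*n) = (n - 2)*(n - 1)*(n^2 - 3*n) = (n - 3)*(n - 2)*(n - 1)*(n)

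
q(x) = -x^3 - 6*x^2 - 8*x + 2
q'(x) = -3*x^2 - 12*x - 8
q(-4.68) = 10.53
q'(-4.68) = -17.55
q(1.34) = -21.90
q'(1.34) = -29.47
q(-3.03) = -1.03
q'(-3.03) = 0.82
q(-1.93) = 2.28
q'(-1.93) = 3.99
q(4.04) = -194.19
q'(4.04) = -105.44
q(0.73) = -7.43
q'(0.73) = -18.36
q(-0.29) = 3.84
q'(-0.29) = -4.77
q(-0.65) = 4.94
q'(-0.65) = -1.47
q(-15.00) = 2147.00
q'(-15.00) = -503.00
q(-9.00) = 317.00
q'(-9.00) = -143.00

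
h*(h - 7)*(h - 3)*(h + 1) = h^4 - 9*h^3 + 11*h^2 + 21*h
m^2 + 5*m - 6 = (m - 1)*(m + 6)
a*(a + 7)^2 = a^3 + 14*a^2 + 49*a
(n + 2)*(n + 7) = n^2 + 9*n + 14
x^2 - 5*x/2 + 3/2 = (x - 3/2)*(x - 1)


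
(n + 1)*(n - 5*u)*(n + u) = n^3 - 4*n^2*u + n^2 - 5*n*u^2 - 4*n*u - 5*u^2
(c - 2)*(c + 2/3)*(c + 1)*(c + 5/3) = c^4 + 4*c^3/3 - 29*c^2/9 - 52*c/9 - 20/9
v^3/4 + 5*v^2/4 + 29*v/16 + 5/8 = (v/4 + 1/2)*(v + 1/2)*(v + 5/2)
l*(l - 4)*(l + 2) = l^3 - 2*l^2 - 8*l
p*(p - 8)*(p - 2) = p^3 - 10*p^2 + 16*p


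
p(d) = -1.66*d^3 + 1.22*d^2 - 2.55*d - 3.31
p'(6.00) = -167.19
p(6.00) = -333.25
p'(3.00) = -40.05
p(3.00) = -44.80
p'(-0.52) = -5.17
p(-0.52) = -1.42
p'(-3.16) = -59.99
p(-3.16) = 69.31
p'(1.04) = -5.40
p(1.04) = -6.51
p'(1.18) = -6.60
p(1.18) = -7.35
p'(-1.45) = -16.56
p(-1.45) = 8.01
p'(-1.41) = -15.89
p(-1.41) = 7.36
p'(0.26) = -2.25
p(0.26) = -3.92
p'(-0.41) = -4.39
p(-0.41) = -1.95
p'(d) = -4.98*d^2 + 2.44*d - 2.55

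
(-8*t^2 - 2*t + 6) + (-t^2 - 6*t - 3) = -9*t^2 - 8*t + 3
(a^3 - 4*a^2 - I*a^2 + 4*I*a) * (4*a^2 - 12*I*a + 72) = 4*a^5 - 16*a^4 - 16*I*a^4 + 60*a^3 + 64*I*a^3 - 240*a^2 - 72*I*a^2 + 288*I*a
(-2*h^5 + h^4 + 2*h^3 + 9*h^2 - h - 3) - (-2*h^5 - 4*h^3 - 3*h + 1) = h^4 + 6*h^3 + 9*h^2 + 2*h - 4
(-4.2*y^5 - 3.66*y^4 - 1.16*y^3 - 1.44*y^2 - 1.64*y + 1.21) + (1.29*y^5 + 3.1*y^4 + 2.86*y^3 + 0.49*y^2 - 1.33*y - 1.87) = -2.91*y^5 - 0.56*y^4 + 1.7*y^3 - 0.95*y^2 - 2.97*y - 0.66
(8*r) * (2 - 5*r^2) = -40*r^3 + 16*r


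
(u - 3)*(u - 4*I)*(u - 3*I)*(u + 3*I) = u^4 - 3*u^3 - 4*I*u^3 + 9*u^2 + 12*I*u^2 - 27*u - 36*I*u + 108*I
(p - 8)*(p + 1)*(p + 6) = p^3 - p^2 - 50*p - 48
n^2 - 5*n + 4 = (n - 4)*(n - 1)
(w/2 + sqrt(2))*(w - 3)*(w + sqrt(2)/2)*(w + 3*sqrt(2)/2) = w^4/2 - 3*w^3/2 + 2*sqrt(2)*w^3 - 6*sqrt(2)*w^2 + 19*w^2/4 - 57*w/4 + 3*sqrt(2)*w/2 - 9*sqrt(2)/2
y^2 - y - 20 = (y - 5)*(y + 4)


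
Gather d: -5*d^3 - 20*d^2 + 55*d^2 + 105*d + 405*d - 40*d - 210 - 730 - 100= -5*d^3 + 35*d^2 + 470*d - 1040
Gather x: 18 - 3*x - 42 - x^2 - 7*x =-x^2 - 10*x - 24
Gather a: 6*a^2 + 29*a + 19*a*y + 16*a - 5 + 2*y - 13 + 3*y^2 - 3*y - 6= 6*a^2 + a*(19*y + 45) + 3*y^2 - y - 24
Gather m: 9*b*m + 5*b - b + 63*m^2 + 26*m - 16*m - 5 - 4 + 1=4*b + 63*m^2 + m*(9*b + 10) - 8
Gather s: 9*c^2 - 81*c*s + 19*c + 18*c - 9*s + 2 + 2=9*c^2 + 37*c + s*(-81*c - 9) + 4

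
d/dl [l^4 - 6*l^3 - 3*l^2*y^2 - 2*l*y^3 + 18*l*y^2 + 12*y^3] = 4*l^3 - 18*l^2 - 6*l*y^2 - 2*y^3 + 18*y^2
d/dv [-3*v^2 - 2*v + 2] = -6*v - 2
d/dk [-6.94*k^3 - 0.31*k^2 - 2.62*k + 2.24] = -20.82*k^2 - 0.62*k - 2.62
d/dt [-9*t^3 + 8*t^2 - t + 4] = -27*t^2 + 16*t - 1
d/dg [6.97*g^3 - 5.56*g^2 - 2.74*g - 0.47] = 20.91*g^2 - 11.12*g - 2.74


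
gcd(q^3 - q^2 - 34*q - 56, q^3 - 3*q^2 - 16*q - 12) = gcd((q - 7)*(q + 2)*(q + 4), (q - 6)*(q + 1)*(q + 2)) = q + 2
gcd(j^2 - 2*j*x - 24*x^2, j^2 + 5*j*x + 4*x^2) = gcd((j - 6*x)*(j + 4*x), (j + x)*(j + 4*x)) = j + 4*x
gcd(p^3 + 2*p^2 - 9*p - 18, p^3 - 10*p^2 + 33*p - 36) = p - 3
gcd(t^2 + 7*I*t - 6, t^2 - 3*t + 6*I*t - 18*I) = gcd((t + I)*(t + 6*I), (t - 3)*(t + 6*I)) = t + 6*I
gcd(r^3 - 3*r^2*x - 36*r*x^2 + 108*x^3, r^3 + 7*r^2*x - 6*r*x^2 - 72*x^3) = -r^2 - 3*r*x + 18*x^2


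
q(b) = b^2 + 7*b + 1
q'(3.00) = 13.00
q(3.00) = 31.00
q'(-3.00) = 1.00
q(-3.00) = -11.00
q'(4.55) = 16.10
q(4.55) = 53.55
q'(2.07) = 11.14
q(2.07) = 19.77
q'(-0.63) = 5.74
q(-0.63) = -3.01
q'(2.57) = 12.14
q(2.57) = 25.59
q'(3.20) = 13.40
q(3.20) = 33.64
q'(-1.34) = 4.32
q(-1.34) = -6.58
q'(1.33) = 9.66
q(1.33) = 12.08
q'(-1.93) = 3.14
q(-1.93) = -8.79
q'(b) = 2*b + 7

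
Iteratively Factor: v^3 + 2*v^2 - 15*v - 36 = (v + 3)*(v^2 - v - 12) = (v + 3)^2*(v - 4)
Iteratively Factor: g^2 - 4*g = (g)*(g - 4)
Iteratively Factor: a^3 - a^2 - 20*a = (a)*(a^2 - a - 20) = a*(a - 5)*(a + 4)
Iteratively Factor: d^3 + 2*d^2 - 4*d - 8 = (d + 2)*(d^2 - 4) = (d + 2)^2*(d - 2)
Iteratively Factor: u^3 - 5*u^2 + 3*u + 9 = (u - 3)*(u^2 - 2*u - 3) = (u - 3)*(u + 1)*(u - 3)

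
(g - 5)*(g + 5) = g^2 - 25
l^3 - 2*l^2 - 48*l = l*(l - 8)*(l + 6)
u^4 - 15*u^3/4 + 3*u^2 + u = u*(u - 2)^2*(u + 1/4)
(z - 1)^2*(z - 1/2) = z^3 - 5*z^2/2 + 2*z - 1/2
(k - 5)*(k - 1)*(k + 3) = k^3 - 3*k^2 - 13*k + 15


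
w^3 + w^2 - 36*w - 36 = (w - 6)*(w + 1)*(w + 6)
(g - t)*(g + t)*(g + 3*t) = g^3 + 3*g^2*t - g*t^2 - 3*t^3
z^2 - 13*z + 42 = (z - 7)*(z - 6)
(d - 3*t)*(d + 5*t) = d^2 + 2*d*t - 15*t^2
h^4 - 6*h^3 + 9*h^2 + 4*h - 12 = (h - 3)*(h - 2)^2*(h + 1)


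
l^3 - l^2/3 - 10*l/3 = l*(l - 2)*(l + 5/3)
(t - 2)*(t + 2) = t^2 - 4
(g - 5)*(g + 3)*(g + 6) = g^3 + 4*g^2 - 27*g - 90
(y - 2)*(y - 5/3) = y^2 - 11*y/3 + 10/3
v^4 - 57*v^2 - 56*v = v*(v - 8)*(v + 1)*(v + 7)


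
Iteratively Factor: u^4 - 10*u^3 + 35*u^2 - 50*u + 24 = (u - 3)*(u^3 - 7*u^2 + 14*u - 8) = (u - 3)*(u - 1)*(u^2 - 6*u + 8) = (u - 3)*(u - 2)*(u - 1)*(u - 4)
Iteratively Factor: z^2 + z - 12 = (z + 4)*(z - 3)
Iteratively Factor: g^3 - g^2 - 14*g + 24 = (g + 4)*(g^2 - 5*g + 6) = (g - 2)*(g + 4)*(g - 3)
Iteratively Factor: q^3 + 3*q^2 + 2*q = (q)*(q^2 + 3*q + 2) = q*(q + 1)*(q + 2)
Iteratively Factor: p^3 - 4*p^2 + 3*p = (p)*(p^2 - 4*p + 3) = p*(p - 3)*(p - 1)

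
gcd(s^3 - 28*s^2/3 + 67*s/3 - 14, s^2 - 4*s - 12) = s - 6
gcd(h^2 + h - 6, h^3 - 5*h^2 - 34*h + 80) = h - 2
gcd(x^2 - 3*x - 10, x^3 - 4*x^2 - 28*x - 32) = x + 2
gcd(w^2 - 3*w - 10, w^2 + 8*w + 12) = w + 2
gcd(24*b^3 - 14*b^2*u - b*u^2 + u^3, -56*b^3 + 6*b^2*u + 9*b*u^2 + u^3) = -8*b^2 + 2*b*u + u^2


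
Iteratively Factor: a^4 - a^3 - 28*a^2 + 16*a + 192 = (a - 4)*(a^3 + 3*a^2 - 16*a - 48) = (a - 4)^2*(a^2 + 7*a + 12) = (a - 4)^2*(a + 4)*(a + 3)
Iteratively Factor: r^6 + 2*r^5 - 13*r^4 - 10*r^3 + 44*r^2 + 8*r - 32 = (r - 2)*(r^5 + 4*r^4 - 5*r^3 - 20*r^2 + 4*r + 16) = (r - 2)*(r + 2)*(r^4 + 2*r^3 - 9*r^2 - 2*r + 8) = (r - 2)*(r + 1)*(r + 2)*(r^3 + r^2 - 10*r + 8) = (r - 2)*(r + 1)*(r + 2)*(r + 4)*(r^2 - 3*r + 2) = (r - 2)^2*(r + 1)*(r + 2)*(r + 4)*(r - 1)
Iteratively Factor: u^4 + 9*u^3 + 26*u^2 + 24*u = (u + 4)*(u^3 + 5*u^2 + 6*u) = (u + 3)*(u + 4)*(u^2 + 2*u) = (u + 2)*(u + 3)*(u + 4)*(u)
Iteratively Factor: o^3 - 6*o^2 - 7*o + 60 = (o - 4)*(o^2 - 2*o - 15) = (o - 4)*(o + 3)*(o - 5)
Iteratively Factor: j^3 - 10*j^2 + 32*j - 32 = (j - 4)*(j^2 - 6*j + 8) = (j - 4)*(j - 2)*(j - 4)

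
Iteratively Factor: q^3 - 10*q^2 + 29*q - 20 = (q - 4)*(q^2 - 6*q + 5) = (q - 5)*(q - 4)*(q - 1)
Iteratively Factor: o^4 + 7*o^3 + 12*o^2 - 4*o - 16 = (o + 2)*(o^3 + 5*o^2 + 2*o - 8) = (o + 2)*(o + 4)*(o^2 + o - 2) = (o + 2)^2*(o + 4)*(o - 1)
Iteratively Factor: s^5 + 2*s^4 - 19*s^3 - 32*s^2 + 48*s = (s - 1)*(s^4 + 3*s^3 - 16*s^2 - 48*s) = (s - 1)*(s + 4)*(s^3 - s^2 - 12*s) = (s - 4)*(s - 1)*(s + 4)*(s^2 + 3*s) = (s - 4)*(s - 1)*(s + 3)*(s + 4)*(s)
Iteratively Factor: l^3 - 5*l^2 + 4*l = (l)*(l^2 - 5*l + 4) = l*(l - 1)*(l - 4)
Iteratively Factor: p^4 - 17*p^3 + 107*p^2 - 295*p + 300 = (p - 5)*(p^3 - 12*p^2 + 47*p - 60) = (p - 5)^2*(p^2 - 7*p + 12) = (p - 5)^2*(p - 3)*(p - 4)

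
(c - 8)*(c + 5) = c^2 - 3*c - 40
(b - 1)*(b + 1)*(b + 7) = b^3 + 7*b^2 - b - 7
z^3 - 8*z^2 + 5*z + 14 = (z - 7)*(z - 2)*(z + 1)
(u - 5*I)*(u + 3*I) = u^2 - 2*I*u + 15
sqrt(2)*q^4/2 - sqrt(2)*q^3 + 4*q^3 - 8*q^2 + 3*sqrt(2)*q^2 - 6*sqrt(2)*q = q*(q - 2)*(q + 3*sqrt(2))*(sqrt(2)*q/2 + 1)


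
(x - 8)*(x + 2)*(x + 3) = x^3 - 3*x^2 - 34*x - 48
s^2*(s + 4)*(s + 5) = s^4 + 9*s^3 + 20*s^2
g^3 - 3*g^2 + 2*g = g*(g - 2)*(g - 1)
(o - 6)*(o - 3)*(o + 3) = o^3 - 6*o^2 - 9*o + 54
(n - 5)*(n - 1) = n^2 - 6*n + 5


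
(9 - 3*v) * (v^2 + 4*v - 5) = -3*v^3 - 3*v^2 + 51*v - 45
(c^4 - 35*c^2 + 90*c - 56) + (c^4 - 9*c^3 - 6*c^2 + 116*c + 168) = 2*c^4 - 9*c^3 - 41*c^2 + 206*c + 112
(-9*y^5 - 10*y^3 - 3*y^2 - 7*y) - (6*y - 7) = -9*y^5 - 10*y^3 - 3*y^2 - 13*y + 7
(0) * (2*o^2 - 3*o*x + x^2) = 0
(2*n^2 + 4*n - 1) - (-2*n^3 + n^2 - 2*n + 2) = 2*n^3 + n^2 + 6*n - 3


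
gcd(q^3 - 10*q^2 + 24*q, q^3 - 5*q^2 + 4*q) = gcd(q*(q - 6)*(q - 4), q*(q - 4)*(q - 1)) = q^2 - 4*q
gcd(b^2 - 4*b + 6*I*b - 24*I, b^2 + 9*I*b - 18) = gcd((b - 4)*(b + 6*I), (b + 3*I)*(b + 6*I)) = b + 6*I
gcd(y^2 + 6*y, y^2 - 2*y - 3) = 1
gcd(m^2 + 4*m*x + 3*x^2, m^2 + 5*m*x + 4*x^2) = m + x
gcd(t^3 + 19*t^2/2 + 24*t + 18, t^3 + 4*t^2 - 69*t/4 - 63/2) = t^2 + 15*t/2 + 9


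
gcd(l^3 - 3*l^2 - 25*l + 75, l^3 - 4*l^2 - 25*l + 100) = l^2 - 25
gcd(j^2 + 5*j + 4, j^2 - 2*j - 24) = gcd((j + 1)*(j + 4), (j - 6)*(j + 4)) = j + 4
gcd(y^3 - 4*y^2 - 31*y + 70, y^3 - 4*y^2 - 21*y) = y - 7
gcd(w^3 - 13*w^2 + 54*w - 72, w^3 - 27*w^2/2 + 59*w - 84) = w^2 - 10*w + 24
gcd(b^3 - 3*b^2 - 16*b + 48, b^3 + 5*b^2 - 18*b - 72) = b - 4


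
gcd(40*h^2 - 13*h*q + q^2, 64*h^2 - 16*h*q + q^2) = -8*h + q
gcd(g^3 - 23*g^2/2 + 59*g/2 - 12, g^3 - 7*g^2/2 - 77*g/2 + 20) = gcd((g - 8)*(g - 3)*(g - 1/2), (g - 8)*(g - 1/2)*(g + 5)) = g^2 - 17*g/2 + 4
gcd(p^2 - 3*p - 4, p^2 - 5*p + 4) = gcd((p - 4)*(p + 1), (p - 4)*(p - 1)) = p - 4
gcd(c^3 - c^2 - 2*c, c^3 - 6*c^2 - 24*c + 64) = c - 2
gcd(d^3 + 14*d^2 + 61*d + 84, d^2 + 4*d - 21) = d + 7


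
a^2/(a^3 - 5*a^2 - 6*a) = a/(a^2 - 5*a - 6)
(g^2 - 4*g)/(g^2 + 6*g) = (g - 4)/(g + 6)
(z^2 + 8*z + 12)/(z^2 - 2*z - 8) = (z + 6)/(z - 4)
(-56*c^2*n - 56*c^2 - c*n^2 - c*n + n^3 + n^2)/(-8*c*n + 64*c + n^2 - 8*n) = (7*c*n + 7*c + n^2 + n)/(n - 8)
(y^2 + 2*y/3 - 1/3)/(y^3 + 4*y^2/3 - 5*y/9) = 3*(y + 1)/(y*(3*y + 5))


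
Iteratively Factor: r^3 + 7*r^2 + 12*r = (r + 3)*(r^2 + 4*r) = (r + 3)*(r + 4)*(r)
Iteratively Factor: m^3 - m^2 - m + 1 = (m - 1)*(m^2 - 1) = (m - 1)^2*(m + 1)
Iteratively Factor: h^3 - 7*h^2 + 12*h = (h)*(h^2 - 7*h + 12) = h*(h - 4)*(h - 3)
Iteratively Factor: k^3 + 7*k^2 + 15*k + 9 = (k + 3)*(k^2 + 4*k + 3) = (k + 3)^2*(k + 1)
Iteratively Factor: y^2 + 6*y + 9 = (y + 3)*(y + 3)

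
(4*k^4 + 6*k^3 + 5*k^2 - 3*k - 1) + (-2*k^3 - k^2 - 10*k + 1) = 4*k^4 + 4*k^3 + 4*k^2 - 13*k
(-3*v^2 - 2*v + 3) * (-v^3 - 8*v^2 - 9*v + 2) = 3*v^5 + 26*v^4 + 40*v^3 - 12*v^2 - 31*v + 6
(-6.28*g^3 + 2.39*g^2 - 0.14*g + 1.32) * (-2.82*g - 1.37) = 17.7096*g^4 + 1.8638*g^3 - 2.8795*g^2 - 3.5306*g - 1.8084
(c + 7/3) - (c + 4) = -5/3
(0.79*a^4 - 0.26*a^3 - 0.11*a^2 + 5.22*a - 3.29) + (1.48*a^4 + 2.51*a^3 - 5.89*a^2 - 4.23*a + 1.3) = 2.27*a^4 + 2.25*a^3 - 6.0*a^2 + 0.989999999999999*a - 1.99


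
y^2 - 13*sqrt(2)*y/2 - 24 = (y - 8*sqrt(2))*(y + 3*sqrt(2)/2)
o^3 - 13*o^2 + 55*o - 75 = (o - 5)^2*(o - 3)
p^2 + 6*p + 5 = (p + 1)*(p + 5)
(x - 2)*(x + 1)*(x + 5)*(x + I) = x^4 + 4*x^3 + I*x^3 - 7*x^2 + 4*I*x^2 - 10*x - 7*I*x - 10*I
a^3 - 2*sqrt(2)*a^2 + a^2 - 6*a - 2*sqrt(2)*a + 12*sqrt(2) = (a - 2)*(a + 3)*(a - 2*sqrt(2))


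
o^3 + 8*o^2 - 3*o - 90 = (o - 3)*(o + 5)*(o + 6)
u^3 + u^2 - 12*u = u*(u - 3)*(u + 4)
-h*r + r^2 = r*(-h + r)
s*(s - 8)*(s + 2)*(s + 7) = s^4 + s^3 - 58*s^2 - 112*s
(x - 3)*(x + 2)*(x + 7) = x^3 + 6*x^2 - 13*x - 42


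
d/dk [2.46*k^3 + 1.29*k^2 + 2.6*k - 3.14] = 7.38*k^2 + 2.58*k + 2.6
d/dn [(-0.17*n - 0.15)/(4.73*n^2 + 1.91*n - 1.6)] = (0.8041*n^2 + 1.419*n + 0.5585)/(22.3729*n^4 + 18.0686*n^3 - 11.4879*n^2 - 6.112*n + 2.56)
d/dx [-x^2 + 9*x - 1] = 9 - 2*x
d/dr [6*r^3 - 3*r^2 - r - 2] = 18*r^2 - 6*r - 1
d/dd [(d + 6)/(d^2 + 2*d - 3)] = (d^2 + 2*d - 2*(d + 1)*(d + 6) - 3)/(d^2 + 2*d - 3)^2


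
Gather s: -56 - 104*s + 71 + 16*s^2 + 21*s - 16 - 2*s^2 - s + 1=14*s^2 - 84*s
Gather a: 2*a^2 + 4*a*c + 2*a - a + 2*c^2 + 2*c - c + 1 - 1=2*a^2 + a*(4*c + 1) + 2*c^2 + c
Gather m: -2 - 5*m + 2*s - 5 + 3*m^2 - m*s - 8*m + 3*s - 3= 3*m^2 + m*(-s - 13) + 5*s - 10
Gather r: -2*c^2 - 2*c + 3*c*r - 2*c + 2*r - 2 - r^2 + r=-2*c^2 - 4*c - r^2 + r*(3*c + 3) - 2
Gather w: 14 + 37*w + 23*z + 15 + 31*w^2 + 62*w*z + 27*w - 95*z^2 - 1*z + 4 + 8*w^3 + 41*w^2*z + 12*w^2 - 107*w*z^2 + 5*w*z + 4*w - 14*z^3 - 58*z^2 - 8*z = 8*w^3 + w^2*(41*z + 43) + w*(-107*z^2 + 67*z + 68) - 14*z^3 - 153*z^2 + 14*z + 33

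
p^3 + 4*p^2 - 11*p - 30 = (p - 3)*(p + 2)*(p + 5)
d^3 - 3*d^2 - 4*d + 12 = (d - 3)*(d - 2)*(d + 2)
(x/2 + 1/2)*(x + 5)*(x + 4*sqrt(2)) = x^3/2 + 2*sqrt(2)*x^2 + 3*x^2 + 5*x/2 + 12*sqrt(2)*x + 10*sqrt(2)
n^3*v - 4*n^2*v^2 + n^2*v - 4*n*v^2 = n*(n - 4*v)*(n*v + v)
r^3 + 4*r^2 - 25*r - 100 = (r - 5)*(r + 4)*(r + 5)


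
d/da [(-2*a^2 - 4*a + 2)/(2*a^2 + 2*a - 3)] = 4*(a^2 + a + 2)/(4*a^4 + 8*a^3 - 8*a^2 - 12*a + 9)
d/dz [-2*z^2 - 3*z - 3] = -4*z - 3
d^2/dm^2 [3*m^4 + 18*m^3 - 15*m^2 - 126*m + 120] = 36*m^2 + 108*m - 30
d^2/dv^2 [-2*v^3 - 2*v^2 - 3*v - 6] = -12*v - 4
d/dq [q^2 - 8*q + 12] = 2*q - 8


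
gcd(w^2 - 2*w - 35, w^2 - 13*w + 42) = w - 7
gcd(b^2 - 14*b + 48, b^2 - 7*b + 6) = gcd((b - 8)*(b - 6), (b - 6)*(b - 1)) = b - 6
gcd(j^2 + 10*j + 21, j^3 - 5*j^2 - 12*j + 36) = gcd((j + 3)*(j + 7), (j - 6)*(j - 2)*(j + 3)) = j + 3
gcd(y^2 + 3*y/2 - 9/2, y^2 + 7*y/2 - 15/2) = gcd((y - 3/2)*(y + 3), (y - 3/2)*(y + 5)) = y - 3/2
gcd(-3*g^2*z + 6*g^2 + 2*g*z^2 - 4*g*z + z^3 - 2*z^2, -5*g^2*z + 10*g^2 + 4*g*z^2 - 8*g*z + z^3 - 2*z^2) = -g*z + 2*g + z^2 - 2*z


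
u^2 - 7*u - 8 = (u - 8)*(u + 1)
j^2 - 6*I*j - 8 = (j - 4*I)*(j - 2*I)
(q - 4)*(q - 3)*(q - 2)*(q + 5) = q^4 - 4*q^3 - 19*q^2 + 106*q - 120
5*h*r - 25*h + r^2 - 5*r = (5*h + r)*(r - 5)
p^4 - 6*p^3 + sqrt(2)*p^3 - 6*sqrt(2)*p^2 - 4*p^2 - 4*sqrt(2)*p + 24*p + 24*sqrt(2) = (p - 6)*(p - 2)*(p + 2)*(p + sqrt(2))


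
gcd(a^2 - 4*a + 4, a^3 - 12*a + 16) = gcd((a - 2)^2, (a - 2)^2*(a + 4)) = a^2 - 4*a + 4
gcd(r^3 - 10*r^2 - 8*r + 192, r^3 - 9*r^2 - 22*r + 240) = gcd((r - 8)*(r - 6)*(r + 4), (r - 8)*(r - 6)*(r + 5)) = r^2 - 14*r + 48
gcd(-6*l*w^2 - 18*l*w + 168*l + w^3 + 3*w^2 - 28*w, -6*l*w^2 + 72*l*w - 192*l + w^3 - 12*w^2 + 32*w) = -6*l*w + 24*l + w^2 - 4*w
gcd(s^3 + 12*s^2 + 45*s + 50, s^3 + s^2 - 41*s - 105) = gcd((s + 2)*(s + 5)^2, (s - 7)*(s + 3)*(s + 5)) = s + 5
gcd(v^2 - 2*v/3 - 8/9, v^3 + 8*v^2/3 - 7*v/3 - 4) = v - 4/3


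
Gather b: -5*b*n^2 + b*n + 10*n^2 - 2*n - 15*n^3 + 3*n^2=b*(-5*n^2 + n) - 15*n^3 + 13*n^2 - 2*n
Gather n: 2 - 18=-16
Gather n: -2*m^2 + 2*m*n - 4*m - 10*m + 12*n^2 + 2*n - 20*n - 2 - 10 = -2*m^2 - 14*m + 12*n^2 + n*(2*m - 18) - 12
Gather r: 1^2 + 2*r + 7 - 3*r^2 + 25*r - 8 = -3*r^2 + 27*r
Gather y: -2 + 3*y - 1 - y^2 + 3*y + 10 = -y^2 + 6*y + 7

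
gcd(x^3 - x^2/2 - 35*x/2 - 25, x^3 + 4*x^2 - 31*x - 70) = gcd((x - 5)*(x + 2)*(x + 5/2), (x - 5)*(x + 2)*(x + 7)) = x^2 - 3*x - 10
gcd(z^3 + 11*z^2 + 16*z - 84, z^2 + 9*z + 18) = z + 6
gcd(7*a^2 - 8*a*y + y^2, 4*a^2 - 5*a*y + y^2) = -a + y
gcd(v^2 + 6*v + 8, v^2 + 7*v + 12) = v + 4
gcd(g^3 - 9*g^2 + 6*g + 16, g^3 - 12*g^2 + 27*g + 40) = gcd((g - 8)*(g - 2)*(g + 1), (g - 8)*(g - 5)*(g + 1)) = g^2 - 7*g - 8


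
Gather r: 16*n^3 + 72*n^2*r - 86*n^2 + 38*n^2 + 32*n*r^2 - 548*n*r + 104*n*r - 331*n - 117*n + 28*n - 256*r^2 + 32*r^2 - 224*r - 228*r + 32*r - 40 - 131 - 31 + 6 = 16*n^3 - 48*n^2 - 420*n + r^2*(32*n - 224) + r*(72*n^2 - 444*n - 420) - 196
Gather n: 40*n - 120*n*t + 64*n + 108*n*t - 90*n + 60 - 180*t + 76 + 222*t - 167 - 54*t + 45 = n*(14 - 12*t) - 12*t + 14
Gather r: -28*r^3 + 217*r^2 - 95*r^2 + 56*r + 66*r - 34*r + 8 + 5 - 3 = -28*r^3 + 122*r^2 + 88*r + 10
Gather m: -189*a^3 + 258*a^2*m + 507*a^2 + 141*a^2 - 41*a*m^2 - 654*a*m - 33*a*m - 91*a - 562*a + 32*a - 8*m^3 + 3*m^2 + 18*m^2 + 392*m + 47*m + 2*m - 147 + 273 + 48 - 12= -189*a^3 + 648*a^2 - 621*a - 8*m^3 + m^2*(21 - 41*a) + m*(258*a^2 - 687*a + 441) + 162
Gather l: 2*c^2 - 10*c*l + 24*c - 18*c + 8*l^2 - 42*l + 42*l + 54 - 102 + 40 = 2*c^2 - 10*c*l + 6*c + 8*l^2 - 8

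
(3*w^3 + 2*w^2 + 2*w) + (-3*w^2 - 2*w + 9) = 3*w^3 - w^2 + 9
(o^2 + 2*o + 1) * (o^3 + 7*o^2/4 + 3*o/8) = o^5 + 15*o^4/4 + 39*o^3/8 + 5*o^2/2 + 3*o/8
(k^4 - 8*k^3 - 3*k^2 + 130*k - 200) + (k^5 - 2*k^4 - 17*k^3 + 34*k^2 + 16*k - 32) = k^5 - k^4 - 25*k^3 + 31*k^2 + 146*k - 232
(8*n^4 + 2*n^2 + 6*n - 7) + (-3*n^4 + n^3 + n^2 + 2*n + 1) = 5*n^4 + n^3 + 3*n^2 + 8*n - 6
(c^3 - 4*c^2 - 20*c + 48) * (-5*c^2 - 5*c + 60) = -5*c^5 + 15*c^4 + 180*c^3 - 380*c^2 - 1440*c + 2880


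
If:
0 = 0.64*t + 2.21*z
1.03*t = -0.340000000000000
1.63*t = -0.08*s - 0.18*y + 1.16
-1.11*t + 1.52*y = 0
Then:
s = 21.77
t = -0.33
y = -0.24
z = 0.10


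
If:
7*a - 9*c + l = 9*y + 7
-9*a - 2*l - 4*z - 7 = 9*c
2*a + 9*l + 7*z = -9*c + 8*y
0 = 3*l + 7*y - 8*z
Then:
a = 41*z/376 - 21/94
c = -2371*z/3384 - 63/94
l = 249*z/376 + 49/94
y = 323*z/376 - 21/94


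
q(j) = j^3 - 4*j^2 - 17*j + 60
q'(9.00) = 154.00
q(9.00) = 312.00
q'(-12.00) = 511.00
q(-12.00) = -2040.00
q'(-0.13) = -15.91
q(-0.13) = 62.14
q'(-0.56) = -11.58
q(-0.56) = 68.09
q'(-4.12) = 66.88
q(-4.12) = -7.79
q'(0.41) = -19.78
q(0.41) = 52.43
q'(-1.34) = -0.89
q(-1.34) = 73.19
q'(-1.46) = 1.07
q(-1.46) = 73.18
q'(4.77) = 13.10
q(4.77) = -3.57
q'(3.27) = -11.08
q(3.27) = -3.40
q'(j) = 3*j^2 - 8*j - 17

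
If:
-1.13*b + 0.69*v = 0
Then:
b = 0.610619469026549*v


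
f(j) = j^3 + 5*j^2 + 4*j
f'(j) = 3*j^2 + 10*j + 4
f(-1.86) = 3.42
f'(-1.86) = -4.22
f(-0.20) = -0.61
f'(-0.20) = 2.12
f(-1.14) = 0.46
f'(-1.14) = -3.50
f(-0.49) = -0.88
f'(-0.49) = -0.18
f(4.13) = 172.25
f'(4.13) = 96.47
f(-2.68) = 5.94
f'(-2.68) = -1.25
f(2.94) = 80.39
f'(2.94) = 59.33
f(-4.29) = -4.09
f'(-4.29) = 16.31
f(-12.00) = -1056.00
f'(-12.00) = 316.00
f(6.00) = 420.00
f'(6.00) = 172.00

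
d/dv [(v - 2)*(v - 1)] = 2*v - 3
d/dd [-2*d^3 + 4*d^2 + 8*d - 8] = -6*d^2 + 8*d + 8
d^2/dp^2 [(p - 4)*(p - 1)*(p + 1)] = 6*p - 8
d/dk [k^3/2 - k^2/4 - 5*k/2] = 3*k^2/2 - k/2 - 5/2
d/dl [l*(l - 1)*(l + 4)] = 3*l^2 + 6*l - 4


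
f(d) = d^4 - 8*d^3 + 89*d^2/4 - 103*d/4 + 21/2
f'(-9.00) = -5286.25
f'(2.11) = -1.13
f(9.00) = 2310.00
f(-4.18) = 1396.46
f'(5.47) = 154.23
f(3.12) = -1.46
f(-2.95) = 561.21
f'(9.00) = 1346.75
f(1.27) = -0.10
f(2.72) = -1.18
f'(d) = 4*d^3 - 24*d^2 + 89*d/2 - 103/4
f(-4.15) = 1368.96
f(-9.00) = 14437.50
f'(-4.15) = -909.66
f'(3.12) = 0.95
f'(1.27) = 0.25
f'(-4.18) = -923.24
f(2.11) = -0.10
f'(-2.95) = -468.57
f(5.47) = 121.31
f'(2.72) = -1.78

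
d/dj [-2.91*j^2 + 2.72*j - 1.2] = 2.72 - 5.82*j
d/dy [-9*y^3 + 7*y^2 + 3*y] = -27*y^2 + 14*y + 3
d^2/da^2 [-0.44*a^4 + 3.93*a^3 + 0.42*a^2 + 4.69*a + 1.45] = -5.28*a^2 + 23.58*a + 0.84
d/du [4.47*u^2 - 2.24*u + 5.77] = 8.94*u - 2.24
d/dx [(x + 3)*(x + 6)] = 2*x + 9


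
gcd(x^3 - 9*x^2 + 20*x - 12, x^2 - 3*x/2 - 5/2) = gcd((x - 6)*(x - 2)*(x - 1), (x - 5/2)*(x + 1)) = 1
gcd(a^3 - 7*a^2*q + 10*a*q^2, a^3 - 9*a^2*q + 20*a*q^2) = -a^2 + 5*a*q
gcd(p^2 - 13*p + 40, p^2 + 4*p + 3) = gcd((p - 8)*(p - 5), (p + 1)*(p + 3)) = 1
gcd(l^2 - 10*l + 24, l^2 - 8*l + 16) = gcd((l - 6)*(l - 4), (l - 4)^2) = l - 4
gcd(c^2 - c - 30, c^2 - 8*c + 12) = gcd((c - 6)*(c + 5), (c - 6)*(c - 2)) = c - 6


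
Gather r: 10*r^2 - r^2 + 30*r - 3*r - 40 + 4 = 9*r^2 + 27*r - 36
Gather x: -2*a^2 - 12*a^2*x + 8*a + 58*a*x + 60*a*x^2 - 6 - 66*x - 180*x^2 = -2*a^2 + 8*a + x^2*(60*a - 180) + x*(-12*a^2 + 58*a - 66) - 6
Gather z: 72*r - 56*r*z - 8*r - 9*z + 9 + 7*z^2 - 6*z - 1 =64*r + 7*z^2 + z*(-56*r - 15) + 8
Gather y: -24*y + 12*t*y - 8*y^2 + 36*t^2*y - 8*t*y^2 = y^2*(-8*t - 8) + y*(36*t^2 + 12*t - 24)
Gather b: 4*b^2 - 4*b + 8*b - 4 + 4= 4*b^2 + 4*b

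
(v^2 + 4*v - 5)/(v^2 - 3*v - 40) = (v - 1)/(v - 8)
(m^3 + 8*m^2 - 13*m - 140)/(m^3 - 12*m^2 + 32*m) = (m^2 + 12*m + 35)/(m*(m - 8))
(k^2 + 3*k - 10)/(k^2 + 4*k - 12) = (k + 5)/(k + 6)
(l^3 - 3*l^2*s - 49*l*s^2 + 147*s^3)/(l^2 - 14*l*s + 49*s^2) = (-l^2 - 4*l*s + 21*s^2)/(-l + 7*s)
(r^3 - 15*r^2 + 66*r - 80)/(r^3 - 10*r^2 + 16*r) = (r - 5)/r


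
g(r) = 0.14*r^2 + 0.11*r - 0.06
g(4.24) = 2.92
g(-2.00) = 0.28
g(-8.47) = 9.05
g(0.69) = 0.08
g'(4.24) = 1.30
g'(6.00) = 1.79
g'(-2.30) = -0.53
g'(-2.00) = -0.45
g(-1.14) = -0.00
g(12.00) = 21.42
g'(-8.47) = -2.26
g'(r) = 0.28*r + 0.11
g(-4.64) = 2.44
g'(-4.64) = -1.19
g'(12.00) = 3.47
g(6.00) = 5.64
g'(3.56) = 1.11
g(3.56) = 2.11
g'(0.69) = 0.30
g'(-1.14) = -0.21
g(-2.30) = 0.43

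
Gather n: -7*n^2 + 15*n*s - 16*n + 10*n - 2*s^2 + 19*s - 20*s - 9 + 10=-7*n^2 + n*(15*s - 6) - 2*s^2 - s + 1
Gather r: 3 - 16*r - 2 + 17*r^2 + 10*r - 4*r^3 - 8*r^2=-4*r^3 + 9*r^2 - 6*r + 1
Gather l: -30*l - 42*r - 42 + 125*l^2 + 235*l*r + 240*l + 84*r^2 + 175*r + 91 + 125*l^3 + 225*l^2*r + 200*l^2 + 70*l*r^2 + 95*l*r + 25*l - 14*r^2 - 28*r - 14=125*l^3 + l^2*(225*r + 325) + l*(70*r^2 + 330*r + 235) + 70*r^2 + 105*r + 35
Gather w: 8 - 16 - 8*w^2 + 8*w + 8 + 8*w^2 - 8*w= 0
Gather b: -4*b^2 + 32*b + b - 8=-4*b^2 + 33*b - 8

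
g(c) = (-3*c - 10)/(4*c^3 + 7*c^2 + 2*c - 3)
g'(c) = (-3*c - 10)*(-12*c^2 - 14*c - 2)/(4*c^3 + 7*c^2 + 2*c - 3)^2 - 3/(4*c^3 + 7*c^2 + 2*c - 3)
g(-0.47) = 3.06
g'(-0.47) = -1.03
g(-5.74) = -0.01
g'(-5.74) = -0.00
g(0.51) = -31.05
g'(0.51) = 1017.34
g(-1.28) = 2.48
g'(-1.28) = 4.96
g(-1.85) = 0.55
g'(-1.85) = 1.55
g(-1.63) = 1.03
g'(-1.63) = 2.88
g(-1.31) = 2.33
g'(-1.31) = 4.97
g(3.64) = -0.07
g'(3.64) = 0.04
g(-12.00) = 0.00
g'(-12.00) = 0.00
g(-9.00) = -0.00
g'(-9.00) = 0.00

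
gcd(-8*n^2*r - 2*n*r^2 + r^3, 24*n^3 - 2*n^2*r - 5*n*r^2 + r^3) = -8*n^2 - 2*n*r + r^2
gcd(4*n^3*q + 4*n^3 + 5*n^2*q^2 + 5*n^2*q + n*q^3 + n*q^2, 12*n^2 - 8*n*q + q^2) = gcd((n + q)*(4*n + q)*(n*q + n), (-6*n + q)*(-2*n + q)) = 1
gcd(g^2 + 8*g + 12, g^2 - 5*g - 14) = g + 2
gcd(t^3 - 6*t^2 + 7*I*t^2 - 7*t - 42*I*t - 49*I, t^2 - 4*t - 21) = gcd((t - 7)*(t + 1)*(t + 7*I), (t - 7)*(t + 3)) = t - 7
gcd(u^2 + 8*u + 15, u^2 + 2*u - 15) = u + 5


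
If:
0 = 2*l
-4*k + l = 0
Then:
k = 0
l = 0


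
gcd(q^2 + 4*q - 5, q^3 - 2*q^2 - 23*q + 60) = q + 5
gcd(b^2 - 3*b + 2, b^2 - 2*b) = b - 2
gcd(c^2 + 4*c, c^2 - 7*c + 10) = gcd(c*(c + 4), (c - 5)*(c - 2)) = 1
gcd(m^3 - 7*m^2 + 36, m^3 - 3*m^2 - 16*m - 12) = m^2 - 4*m - 12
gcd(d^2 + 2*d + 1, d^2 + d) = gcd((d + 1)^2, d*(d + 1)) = d + 1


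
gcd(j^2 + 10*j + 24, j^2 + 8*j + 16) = j + 4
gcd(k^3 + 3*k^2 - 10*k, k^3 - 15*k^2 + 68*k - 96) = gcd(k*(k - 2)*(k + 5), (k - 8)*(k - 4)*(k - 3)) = 1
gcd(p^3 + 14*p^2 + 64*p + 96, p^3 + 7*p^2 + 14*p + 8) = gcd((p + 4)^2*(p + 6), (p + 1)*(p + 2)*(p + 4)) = p + 4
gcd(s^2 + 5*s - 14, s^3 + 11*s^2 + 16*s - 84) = s^2 + 5*s - 14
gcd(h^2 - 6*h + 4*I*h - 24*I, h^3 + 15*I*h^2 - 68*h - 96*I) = h + 4*I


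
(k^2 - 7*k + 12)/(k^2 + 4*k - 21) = (k - 4)/(k + 7)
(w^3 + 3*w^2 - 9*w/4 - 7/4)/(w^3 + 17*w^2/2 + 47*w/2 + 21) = (2*w^2 - w - 1)/(2*(w^2 + 5*w + 6))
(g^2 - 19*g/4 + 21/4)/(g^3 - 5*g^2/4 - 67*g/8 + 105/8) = 2*(g - 3)/(2*g^2 + g - 15)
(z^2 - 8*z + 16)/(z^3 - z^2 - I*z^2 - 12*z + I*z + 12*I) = (z - 4)/(z^2 + z*(3 - I) - 3*I)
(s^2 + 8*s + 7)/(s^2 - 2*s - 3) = (s + 7)/(s - 3)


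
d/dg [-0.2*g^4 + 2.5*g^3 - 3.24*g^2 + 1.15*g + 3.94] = -0.8*g^3 + 7.5*g^2 - 6.48*g + 1.15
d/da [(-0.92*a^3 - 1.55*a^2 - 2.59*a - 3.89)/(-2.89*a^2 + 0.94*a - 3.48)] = (2.6588*a^4 - 1.7296*a^3 + 0.662699999999999*a^2 - 11.6962*a + 12.6698)/(8.3521*a^4 - 5.4332*a^3 + 20.998*a^2 - 6.5424*a + 12.1104)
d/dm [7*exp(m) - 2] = 7*exp(m)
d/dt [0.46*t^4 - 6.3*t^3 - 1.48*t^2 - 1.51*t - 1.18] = 1.84*t^3 - 18.9*t^2 - 2.96*t - 1.51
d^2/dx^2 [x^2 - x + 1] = 2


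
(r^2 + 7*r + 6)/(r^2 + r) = (r + 6)/r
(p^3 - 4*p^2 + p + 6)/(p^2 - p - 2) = p - 3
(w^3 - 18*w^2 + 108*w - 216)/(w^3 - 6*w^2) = 1 - 12/w + 36/w^2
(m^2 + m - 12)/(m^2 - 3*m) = (m + 4)/m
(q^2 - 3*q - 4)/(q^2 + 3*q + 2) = (q - 4)/(q + 2)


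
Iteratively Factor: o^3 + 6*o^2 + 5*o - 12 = (o + 4)*(o^2 + 2*o - 3) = (o - 1)*(o + 4)*(o + 3)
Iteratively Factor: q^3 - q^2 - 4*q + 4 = (q - 1)*(q^2 - 4) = (q - 2)*(q - 1)*(q + 2)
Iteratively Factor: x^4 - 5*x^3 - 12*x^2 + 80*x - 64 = (x - 1)*(x^3 - 4*x^2 - 16*x + 64) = (x - 1)*(x + 4)*(x^2 - 8*x + 16) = (x - 4)*(x - 1)*(x + 4)*(x - 4)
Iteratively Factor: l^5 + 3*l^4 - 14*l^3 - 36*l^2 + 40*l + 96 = (l + 2)*(l^4 + l^3 - 16*l^2 - 4*l + 48) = (l - 2)*(l + 2)*(l^3 + 3*l^2 - 10*l - 24) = (l - 3)*(l - 2)*(l + 2)*(l^2 + 6*l + 8) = (l - 3)*(l - 2)*(l + 2)*(l + 4)*(l + 2)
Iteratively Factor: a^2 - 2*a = (a)*(a - 2)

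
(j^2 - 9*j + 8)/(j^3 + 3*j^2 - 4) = (j - 8)/(j^2 + 4*j + 4)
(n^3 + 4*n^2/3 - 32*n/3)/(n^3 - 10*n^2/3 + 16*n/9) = 3*(n + 4)/(3*n - 2)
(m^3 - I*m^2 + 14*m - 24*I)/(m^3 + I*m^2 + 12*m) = (m - 2*I)/m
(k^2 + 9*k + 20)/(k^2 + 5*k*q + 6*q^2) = (k^2 + 9*k + 20)/(k^2 + 5*k*q + 6*q^2)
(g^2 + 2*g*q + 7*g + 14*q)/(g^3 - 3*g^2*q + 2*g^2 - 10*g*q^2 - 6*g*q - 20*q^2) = (-g - 7)/(-g^2 + 5*g*q - 2*g + 10*q)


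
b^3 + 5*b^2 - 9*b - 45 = (b - 3)*(b + 3)*(b + 5)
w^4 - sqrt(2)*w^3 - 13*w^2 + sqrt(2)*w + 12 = (w - 1)*(w + 1)*(w - 3*sqrt(2))*(w + 2*sqrt(2))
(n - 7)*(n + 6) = n^2 - n - 42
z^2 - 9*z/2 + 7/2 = (z - 7/2)*(z - 1)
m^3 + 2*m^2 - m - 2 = (m - 1)*(m + 1)*(m + 2)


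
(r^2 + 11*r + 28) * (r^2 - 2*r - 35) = r^4 + 9*r^3 - 29*r^2 - 441*r - 980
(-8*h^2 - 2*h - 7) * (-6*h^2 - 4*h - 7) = 48*h^4 + 44*h^3 + 106*h^2 + 42*h + 49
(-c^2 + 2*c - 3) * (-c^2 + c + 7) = c^4 - 3*c^3 - 2*c^2 + 11*c - 21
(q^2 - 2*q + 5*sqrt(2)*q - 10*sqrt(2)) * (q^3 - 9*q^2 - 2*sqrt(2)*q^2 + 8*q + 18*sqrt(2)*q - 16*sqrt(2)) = q^5 - 11*q^4 + 3*sqrt(2)*q^4 - 33*sqrt(2)*q^3 + 6*q^3 + 78*sqrt(2)*q^2 + 204*q^2 - 520*q - 48*sqrt(2)*q + 320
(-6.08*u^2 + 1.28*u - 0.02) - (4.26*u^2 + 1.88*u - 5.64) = -10.34*u^2 - 0.6*u + 5.62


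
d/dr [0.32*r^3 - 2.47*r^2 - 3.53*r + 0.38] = 0.96*r^2 - 4.94*r - 3.53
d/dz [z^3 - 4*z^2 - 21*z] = 3*z^2 - 8*z - 21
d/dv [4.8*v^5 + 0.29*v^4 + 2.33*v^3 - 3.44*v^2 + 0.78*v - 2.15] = 24.0*v^4 + 1.16*v^3 + 6.99*v^2 - 6.88*v + 0.78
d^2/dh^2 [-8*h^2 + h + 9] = -16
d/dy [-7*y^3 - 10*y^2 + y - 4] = -21*y^2 - 20*y + 1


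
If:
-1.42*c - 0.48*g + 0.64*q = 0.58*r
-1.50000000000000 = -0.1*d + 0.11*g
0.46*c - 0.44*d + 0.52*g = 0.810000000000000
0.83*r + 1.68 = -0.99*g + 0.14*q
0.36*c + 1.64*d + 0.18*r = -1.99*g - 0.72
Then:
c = 16.82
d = 5.05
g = -9.05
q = 45.41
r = 16.43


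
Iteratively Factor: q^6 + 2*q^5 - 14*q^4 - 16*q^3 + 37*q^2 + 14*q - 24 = (q + 2)*(q^5 - 14*q^3 + 12*q^2 + 13*q - 12) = (q - 1)*(q + 2)*(q^4 + q^3 - 13*q^2 - q + 12) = (q - 1)^2*(q + 2)*(q^3 + 2*q^2 - 11*q - 12) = (q - 1)^2*(q + 1)*(q + 2)*(q^2 + q - 12) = (q - 1)^2*(q + 1)*(q + 2)*(q + 4)*(q - 3)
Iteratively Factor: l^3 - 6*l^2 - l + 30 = (l + 2)*(l^2 - 8*l + 15) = (l - 3)*(l + 2)*(l - 5)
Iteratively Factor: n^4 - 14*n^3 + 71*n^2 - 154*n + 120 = (n - 4)*(n^3 - 10*n^2 + 31*n - 30) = (n - 4)*(n - 2)*(n^2 - 8*n + 15) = (n - 5)*(n - 4)*(n - 2)*(n - 3)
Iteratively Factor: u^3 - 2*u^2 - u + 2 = (u - 2)*(u^2 - 1) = (u - 2)*(u - 1)*(u + 1)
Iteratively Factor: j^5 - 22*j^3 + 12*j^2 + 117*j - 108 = (j - 3)*(j^4 + 3*j^3 - 13*j^2 - 27*j + 36) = (j - 3)*(j - 1)*(j^3 + 4*j^2 - 9*j - 36) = (j - 3)*(j - 1)*(j + 4)*(j^2 - 9) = (j - 3)^2*(j - 1)*(j + 4)*(j + 3)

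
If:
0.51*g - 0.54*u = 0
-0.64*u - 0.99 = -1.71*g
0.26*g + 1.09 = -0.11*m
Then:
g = 0.90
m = -12.03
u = 0.85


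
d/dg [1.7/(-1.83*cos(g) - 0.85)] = -3.111*sin(g)/(1.83*cos(g) + 0.85)^2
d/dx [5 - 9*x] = -9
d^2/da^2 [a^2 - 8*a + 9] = 2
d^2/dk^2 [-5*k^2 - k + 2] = -10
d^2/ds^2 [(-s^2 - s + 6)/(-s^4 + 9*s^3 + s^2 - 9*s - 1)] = 2*(3*s^8 - 21*s^7 - 50*s^6 + 996*s^5 - 2631*s^4 - 396*s^3 + 1533*s^2 + 3*s - 500)/(s^12 - 27*s^11 + 240*s^10 - 648*s^9 - 723*s^8 + 2052*s^7 + 965*s^6 - 2052*s^5 - 723*s^4 + 648*s^3 + 240*s^2 + 27*s + 1)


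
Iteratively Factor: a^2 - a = (a - 1)*(a)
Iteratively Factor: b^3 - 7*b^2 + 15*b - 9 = (b - 3)*(b^2 - 4*b + 3) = (b - 3)*(b - 1)*(b - 3)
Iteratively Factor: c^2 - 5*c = (c - 5)*(c)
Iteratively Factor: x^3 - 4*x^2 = (x)*(x^2 - 4*x) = x^2*(x - 4)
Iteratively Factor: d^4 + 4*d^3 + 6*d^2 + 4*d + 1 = (d + 1)*(d^3 + 3*d^2 + 3*d + 1) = (d + 1)^2*(d^2 + 2*d + 1) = (d + 1)^3*(d + 1)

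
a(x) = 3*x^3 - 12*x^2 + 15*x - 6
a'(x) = 9*x^2 - 24*x + 15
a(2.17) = 0.70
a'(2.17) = 5.30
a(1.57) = -0.42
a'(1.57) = -0.50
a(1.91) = -0.22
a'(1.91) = 1.99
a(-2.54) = -170.68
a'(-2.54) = 134.02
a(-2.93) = -228.43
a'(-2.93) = 162.58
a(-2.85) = -215.67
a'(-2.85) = 156.50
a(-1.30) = -52.37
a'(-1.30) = 61.41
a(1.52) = -0.39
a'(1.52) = -0.69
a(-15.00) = -13056.00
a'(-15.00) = 2400.00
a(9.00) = 1344.00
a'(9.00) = 528.00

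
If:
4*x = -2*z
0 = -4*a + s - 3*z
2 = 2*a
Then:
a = 1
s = 3*z + 4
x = -z/2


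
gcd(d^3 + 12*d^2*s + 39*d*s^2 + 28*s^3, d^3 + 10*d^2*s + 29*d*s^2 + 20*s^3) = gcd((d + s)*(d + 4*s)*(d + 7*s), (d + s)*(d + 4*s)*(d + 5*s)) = d^2 + 5*d*s + 4*s^2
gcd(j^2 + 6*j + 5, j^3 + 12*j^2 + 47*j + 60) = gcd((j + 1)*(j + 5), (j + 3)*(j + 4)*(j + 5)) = j + 5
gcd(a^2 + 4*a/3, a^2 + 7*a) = a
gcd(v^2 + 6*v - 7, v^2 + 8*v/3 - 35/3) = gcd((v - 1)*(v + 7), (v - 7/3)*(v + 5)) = 1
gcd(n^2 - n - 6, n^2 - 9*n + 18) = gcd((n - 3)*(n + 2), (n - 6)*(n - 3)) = n - 3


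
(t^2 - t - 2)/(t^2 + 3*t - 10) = (t + 1)/(t + 5)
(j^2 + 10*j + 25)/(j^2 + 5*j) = (j + 5)/j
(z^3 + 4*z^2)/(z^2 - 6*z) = z*(z + 4)/(z - 6)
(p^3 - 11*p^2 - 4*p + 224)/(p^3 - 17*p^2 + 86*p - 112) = (p + 4)/(p - 2)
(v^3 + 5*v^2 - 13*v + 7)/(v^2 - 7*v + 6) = (v^2 + 6*v - 7)/(v - 6)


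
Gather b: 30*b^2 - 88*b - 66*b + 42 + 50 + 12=30*b^2 - 154*b + 104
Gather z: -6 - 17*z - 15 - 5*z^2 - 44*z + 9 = -5*z^2 - 61*z - 12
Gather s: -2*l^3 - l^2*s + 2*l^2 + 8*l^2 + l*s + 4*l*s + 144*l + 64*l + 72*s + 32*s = -2*l^3 + 10*l^2 + 208*l + s*(-l^2 + 5*l + 104)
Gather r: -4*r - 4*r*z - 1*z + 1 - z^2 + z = r*(-4*z - 4) - z^2 + 1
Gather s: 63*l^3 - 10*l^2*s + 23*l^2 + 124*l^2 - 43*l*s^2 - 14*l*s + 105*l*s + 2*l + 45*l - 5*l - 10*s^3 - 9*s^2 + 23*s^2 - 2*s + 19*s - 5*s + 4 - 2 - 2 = 63*l^3 + 147*l^2 + 42*l - 10*s^3 + s^2*(14 - 43*l) + s*(-10*l^2 + 91*l + 12)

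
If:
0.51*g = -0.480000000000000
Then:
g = -0.94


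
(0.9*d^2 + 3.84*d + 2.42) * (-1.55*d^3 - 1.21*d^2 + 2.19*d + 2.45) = -1.395*d^5 - 7.041*d^4 - 6.4264*d^3 + 7.6864*d^2 + 14.7078*d + 5.929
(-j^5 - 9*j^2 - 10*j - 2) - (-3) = -j^5 - 9*j^2 - 10*j + 1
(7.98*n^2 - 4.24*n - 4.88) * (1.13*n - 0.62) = 9.0174*n^3 - 9.7388*n^2 - 2.8856*n + 3.0256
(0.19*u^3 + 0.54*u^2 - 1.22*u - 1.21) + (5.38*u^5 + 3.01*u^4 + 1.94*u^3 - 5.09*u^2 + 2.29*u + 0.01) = 5.38*u^5 + 3.01*u^4 + 2.13*u^3 - 4.55*u^2 + 1.07*u - 1.2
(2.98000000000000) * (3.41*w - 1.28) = 10.1618*w - 3.8144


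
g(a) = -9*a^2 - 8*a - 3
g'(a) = -18*a - 8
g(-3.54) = -87.46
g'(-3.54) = 55.72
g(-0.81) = -2.42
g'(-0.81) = 6.58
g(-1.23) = -6.78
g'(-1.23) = 14.14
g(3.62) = -149.90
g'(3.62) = -73.16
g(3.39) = -133.55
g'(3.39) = -69.02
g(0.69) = -12.80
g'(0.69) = -20.42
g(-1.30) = -7.81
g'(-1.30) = 15.40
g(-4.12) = -122.81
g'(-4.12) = 66.16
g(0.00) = -3.00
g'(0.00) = -8.00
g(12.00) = -1395.00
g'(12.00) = -224.00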